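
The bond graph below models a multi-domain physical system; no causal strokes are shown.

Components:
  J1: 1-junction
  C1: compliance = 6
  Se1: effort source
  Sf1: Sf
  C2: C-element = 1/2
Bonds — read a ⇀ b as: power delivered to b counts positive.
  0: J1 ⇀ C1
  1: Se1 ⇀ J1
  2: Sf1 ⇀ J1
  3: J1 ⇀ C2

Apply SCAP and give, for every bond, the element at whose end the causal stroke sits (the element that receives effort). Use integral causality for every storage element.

bond 1 →J1  (source Se1 imposes e)
bond 2 →Sf1  (Sf1 fixes flow; stroke at Sf1)
bond 0 →J1  (J1 flow already set via bond 2)
bond 3 →J1  (common-f at J1 fixed by 2)

β0 |J1
β1 |J1
β2 |Sf1
β3 |J1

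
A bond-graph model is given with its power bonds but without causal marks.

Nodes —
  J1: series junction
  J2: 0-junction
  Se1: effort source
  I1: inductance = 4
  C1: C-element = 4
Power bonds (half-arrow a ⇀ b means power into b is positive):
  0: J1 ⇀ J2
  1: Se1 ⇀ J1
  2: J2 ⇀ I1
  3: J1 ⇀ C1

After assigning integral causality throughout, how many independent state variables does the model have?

2  (C1, I1 all integral)

b1 stroke→J1  (Se1 (Se) sets effort on bond)
b2 stroke→I1  (prefer integral on I1)
b0 stroke→J2  (J2 needs exactly one e-in)
b3 stroke→J1  (common-f at J1 fixed by 0)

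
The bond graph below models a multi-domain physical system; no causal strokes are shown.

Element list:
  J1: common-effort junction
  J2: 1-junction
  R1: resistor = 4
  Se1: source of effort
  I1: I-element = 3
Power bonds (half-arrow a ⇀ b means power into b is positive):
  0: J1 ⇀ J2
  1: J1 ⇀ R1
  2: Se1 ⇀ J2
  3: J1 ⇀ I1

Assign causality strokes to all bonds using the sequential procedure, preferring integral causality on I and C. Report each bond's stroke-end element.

#2 stroke→J2  (Se1: effort source, stroke at far end)
#0 stroke→J1  (only one flow-in slot at J2)
#1 stroke→R1  (J1 effort already set via bond 0)
#3 stroke→I1  (0-jn J1 has e-setter on 0)

β0 |J1
β1 |R1
β2 |J2
β3 |I1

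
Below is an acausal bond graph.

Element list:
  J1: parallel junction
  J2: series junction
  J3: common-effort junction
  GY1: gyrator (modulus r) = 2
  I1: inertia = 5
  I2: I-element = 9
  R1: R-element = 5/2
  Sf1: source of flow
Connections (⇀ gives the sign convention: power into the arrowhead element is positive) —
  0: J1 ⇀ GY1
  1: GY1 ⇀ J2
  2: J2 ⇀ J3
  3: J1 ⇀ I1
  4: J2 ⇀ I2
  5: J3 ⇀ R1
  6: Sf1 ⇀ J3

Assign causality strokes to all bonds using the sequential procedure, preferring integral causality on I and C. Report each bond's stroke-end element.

β6 →Sf1  (Sf1 (Sf) sets flow on bond)
β3 →I1  (I1 outputs flow p/I1)
β0 →J1  (closing 0-jn rule on J1)
β1 →J2  (GY GY1: same side as bond 0)
β4 →I2  (I2: I, integral causality)
β2 →J2  (J2 flow already set via bond 4)
β5 →J3  (J3: last free bond brings effort in)

β0 |J1
β1 |J2
β2 |J2
β3 |I1
β4 |I2
β5 |J3
β6 |Sf1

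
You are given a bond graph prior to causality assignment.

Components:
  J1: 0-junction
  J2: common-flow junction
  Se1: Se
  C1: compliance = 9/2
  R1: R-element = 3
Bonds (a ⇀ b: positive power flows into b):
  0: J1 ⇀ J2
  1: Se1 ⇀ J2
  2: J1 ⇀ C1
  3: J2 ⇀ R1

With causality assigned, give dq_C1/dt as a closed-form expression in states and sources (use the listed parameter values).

dq_C1/dt = -E_Se1/3 - 2*q_C1/27

#1 |J2  (Se1: effort source, stroke at far end)
#2 |J1  (prefer integral on C1)
#0 |J2  (J1: bond 2 brought effort, rest push out)
#3 |R1  (closing 1-jn rule on J2)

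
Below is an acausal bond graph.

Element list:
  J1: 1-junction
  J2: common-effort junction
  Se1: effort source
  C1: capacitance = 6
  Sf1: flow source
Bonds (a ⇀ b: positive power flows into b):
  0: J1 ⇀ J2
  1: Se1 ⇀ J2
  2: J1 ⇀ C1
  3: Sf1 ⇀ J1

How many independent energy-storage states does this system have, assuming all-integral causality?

b1 |J2  (Se1: effort source, stroke at far end)
b3 |Sf1  (Sf1 fixes flow; stroke at Sf1)
b0 |J1  (common-f at J1 fixed by 3)
b2 |J1  (J1: bond 3 brought flow, rest push out)

1  (C1 all integral)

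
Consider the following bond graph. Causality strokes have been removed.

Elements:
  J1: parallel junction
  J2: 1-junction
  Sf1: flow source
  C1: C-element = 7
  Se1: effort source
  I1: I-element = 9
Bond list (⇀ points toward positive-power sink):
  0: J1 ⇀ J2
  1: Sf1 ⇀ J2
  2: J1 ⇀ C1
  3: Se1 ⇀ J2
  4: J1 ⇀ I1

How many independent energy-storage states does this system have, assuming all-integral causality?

2  (C1, I1 all integral)

b1 stroke at Sf1  (Sf1: flow source, stroke at near end)
b3 stroke at J2  (source Se1 imposes e)
b0 stroke at J2  (common-f at J2 fixed by 1)
b2 stroke at J1  (prefer integral on C1)
b4 stroke at I1  (J1 effort already set via bond 2)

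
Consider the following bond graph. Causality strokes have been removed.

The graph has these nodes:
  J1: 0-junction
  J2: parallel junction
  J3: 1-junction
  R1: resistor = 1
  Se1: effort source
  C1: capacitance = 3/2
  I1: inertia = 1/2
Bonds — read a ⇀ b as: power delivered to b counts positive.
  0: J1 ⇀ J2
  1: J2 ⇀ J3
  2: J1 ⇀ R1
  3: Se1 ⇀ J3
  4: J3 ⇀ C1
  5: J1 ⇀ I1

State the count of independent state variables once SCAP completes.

#3 stroke→J3  (Se1 fixes effort; stroke away)
#4 stroke→J3  (C1: C, integral causality)
#1 stroke→J2  (only one flow-in slot at J3)
#0 stroke→J1  (J2: bond 1 brought effort, rest push out)
#2 stroke→R1  (J1 effort already set via bond 0)
#5 stroke→I1  (common-e at J1 fixed by 0)

2  (C1, I1 all integral)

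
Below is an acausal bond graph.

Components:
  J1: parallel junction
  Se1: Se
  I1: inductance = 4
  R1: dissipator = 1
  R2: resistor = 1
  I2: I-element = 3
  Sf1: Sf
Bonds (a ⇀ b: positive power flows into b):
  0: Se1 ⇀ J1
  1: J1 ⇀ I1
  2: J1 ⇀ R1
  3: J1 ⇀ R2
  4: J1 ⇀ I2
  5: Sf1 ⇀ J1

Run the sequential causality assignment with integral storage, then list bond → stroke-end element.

β0 stroke→J1
β1 stroke→I1
β2 stroke→R1
β3 stroke→R2
β4 stroke→I2
β5 stroke→Sf1

bond 0 |J1  (source Se1 imposes e)
bond 5 |Sf1  (Sf1 fixes flow; stroke at Sf1)
bond 1 |I1  (common-e at J1 fixed by 0)
bond 2 |R1  (J1: bond 0 brought effort, rest push out)
bond 3 |R2  (0-jn J1 has e-setter on 0)
bond 4 |I2  (J1: bond 0 brought effort, rest push out)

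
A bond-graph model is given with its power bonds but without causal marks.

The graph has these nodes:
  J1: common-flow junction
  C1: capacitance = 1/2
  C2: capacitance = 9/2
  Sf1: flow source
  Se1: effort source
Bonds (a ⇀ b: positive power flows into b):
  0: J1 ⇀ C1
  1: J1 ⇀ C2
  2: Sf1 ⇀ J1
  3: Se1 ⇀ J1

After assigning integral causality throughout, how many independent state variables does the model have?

bond 2 stroke at Sf1  (Sf1 (Sf) sets flow on bond)
bond 3 stroke at J1  (Se1 (Se) sets effort on bond)
bond 0 stroke at J1  (J1 flow already set via bond 2)
bond 1 stroke at J1  (common-f at J1 fixed by 2)

2  (C1, C2 all integral)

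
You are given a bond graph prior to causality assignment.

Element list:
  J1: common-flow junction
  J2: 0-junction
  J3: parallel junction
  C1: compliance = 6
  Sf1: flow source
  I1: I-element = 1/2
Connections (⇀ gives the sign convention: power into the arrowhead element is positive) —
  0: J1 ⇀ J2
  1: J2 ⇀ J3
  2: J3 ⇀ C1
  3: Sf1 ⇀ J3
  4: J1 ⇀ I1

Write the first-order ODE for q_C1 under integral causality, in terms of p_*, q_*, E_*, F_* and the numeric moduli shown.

β3 |Sf1  (Sf1 fixes flow; stroke at Sf1)
β2 |J3  (prefer integral on C1)
β1 |J2  (J3: bond 2 brought effort, rest push out)
β0 |J1  (J2 effort already set via bond 1)
β4 |I1  (closing 1-jn rule on J1)

dq_C1/dt = F_Sf1 + 2*p_I1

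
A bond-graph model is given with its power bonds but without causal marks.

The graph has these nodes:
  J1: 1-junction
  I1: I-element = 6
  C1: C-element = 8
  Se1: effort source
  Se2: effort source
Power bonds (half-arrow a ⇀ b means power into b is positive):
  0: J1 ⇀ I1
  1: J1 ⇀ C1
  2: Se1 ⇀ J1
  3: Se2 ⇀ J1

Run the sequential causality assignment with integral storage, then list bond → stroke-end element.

b0 stroke at I1
b1 stroke at J1
b2 stroke at J1
b3 stroke at J1

bond 2 |J1  (Se1 (Se) sets effort on bond)
bond 3 |J1  (Se2: effort source, stroke at far end)
bond 0 |I1  (I1 integral (f out))
bond 1 |J1  (common-f at J1 fixed by 0)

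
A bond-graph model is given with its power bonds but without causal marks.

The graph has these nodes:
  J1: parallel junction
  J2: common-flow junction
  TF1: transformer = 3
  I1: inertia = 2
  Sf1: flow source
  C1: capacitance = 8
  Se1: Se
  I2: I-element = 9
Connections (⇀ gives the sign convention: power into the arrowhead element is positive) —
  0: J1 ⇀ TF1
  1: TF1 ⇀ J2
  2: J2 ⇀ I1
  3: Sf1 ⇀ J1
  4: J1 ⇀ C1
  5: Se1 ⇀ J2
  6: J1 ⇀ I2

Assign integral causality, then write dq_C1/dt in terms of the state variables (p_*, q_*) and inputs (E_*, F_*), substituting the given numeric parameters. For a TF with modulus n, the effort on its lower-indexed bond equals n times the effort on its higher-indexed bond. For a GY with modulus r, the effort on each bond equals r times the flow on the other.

dq_C1/dt = F_Sf1 - p_I1/6 - p_I2/9

#3 →Sf1  (source Sf1 imposes f)
#5 →J2  (source Se1 imposes e)
#2 →I1  (I1: I, integral causality)
#1 →J2  (J2 flow already set via bond 2)
#0 →TF1  (through TF1, causality passes straight; one stroke at TF1)
#4 →J1  (C1 outputs effort q/C1)
#6 →I2  (0-jn J1 has e-setter on 4)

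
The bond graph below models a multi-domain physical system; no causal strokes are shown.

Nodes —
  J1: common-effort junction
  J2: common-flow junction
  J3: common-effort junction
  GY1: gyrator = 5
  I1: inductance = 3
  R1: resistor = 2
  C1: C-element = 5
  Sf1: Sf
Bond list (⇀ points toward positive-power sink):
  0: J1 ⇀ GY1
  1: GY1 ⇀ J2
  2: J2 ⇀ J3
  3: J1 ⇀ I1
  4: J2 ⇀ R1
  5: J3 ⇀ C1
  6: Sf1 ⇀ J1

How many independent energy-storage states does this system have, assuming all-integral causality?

2  (C1, I1 all integral)

β6 |Sf1  (Sf1: flow source, stroke at near end)
β3 |I1  (I1 outputs flow p/I1)
β0 |J1  (only one effort-in slot at J1)
β1 |J2  (through GY1, causality inverts; strokes same side of GY1)
β5 |J3  (C1: C, integral causality)
β2 |J2  (common-e at J3 fixed by 5)
β4 |R1  (closing 1-jn rule on J2)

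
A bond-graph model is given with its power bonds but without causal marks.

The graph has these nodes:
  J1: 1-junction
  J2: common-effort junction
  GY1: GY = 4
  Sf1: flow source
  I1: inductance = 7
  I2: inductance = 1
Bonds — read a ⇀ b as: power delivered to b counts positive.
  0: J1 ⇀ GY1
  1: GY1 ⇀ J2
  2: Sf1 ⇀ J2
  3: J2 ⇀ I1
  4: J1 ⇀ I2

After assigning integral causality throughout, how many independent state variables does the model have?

#2 |Sf1  (source Sf1 imposes f)
#3 |I1  (I1 integral (f out))
#1 |J2  (closing 0-jn rule on J2)
#0 |J1  (GY GY1: same side as bond 1)
#4 |I2  (J1: last free bond brings flow in)

2  (I1, I2 all integral)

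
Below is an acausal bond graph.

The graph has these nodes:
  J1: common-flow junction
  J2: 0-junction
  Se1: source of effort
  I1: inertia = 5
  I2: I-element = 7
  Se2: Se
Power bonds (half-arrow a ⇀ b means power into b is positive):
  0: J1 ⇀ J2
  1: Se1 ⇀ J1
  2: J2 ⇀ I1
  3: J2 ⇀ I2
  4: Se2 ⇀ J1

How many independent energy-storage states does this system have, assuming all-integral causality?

2  (I1, I2 all integral)

b1 stroke→J1  (Se1 (Se) sets effort on bond)
b4 stroke→J1  (Se2: effort source, stroke at far end)
b0 stroke→J2  (only one flow-in slot at J1)
b2 stroke→I1  (0-jn J2 has e-setter on 0)
b3 stroke→I2  (J2: bond 0 brought effort, rest push out)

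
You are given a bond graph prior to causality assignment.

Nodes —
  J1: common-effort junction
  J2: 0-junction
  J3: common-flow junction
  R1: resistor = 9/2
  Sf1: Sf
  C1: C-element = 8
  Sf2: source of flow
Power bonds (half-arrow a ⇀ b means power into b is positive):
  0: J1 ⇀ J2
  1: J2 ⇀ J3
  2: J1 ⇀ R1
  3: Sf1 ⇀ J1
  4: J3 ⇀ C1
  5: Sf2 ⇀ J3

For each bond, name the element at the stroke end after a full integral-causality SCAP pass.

#0 stroke→J2
#1 stroke→J3
#2 stroke→J1
#3 stroke→Sf1
#4 stroke→J3
#5 stroke→Sf2

#3 →Sf1  (Sf1 (Sf) sets flow on bond)
#5 →Sf2  (source Sf2 imposes f)
#1 →J3  (common-f at J3 fixed by 5)
#4 →J3  (common-f at J3 fixed by 5)
#0 →J2  (J2 needs exactly one e-in)
#2 →J1  (only one effort-in slot at J1)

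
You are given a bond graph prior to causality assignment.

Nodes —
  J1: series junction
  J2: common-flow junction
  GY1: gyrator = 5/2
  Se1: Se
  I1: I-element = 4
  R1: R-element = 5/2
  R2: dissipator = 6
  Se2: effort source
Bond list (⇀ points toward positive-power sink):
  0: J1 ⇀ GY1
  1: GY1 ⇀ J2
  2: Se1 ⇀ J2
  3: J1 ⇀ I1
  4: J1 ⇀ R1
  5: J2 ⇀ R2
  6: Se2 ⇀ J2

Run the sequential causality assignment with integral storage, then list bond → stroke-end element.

bond 0 stroke at J1
bond 1 stroke at J2
bond 2 stroke at J2
bond 3 stroke at I1
bond 4 stroke at J1
bond 5 stroke at R2
bond 6 stroke at J2

#2 stroke→J2  (Se1 (Se) sets effort on bond)
#6 stroke→J2  (Se2 (Se) sets effort on bond)
#3 stroke→I1  (I1 outputs flow p/I1)
#0 stroke→J1  (common-f at J1 fixed by 3)
#4 stroke→J1  (1-jn J1 has f-setter on 3)
#1 stroke→J2  (GY GY1: same side as bond 0)
#5 stroke→R2  (closing 1-jn rule on J2)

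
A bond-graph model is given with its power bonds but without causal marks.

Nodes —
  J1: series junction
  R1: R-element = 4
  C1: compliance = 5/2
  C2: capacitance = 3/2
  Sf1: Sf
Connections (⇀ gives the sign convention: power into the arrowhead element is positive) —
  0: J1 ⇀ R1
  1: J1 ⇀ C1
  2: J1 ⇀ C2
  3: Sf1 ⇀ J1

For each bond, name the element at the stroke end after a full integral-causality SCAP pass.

bond 0 stroke→J1
bond 1 stroke→J1
bond 2 stroke→J1
bond 3 stroke→Sf1

β3 →Sf1  (source Sf1 imposes f)
β0 →J1  (1-jn J1 has f-setter on 3)
β1 →J1  (1-jn J1 has f-setter on 3)
β2 →J1  (J1 flow already set via bond 3)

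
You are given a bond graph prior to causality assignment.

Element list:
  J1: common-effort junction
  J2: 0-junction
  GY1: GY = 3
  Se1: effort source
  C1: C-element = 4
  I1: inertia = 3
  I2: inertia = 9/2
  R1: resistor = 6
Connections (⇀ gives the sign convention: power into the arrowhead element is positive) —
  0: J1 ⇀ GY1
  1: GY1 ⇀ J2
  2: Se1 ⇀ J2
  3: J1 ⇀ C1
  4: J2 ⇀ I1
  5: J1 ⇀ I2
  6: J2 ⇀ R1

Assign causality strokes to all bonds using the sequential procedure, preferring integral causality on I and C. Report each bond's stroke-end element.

#0 stroke at GY1
#1 stroke at GY1
#2 stroke at J2
#3 stroke at J1
#4 stroke at I1
#5 stroke at I2
#6 stroke at R1

bond 2 →J2  (Se1 fixes effort; stroke away)
bond 1 →GY1  (0-jn J2 has e-setter on 2)
bond 4 →I1  (J2: bond 2 brought effort, rest push out)
bond 6 →R1  (0-jn J2 has e-setter on 2)
bond 0 →GY1  (GY GY1: same side as bond 1)
bond 3 →J1  (prefer integral on C1)
bond 5 →I2  (J1 effort already set via bond 3)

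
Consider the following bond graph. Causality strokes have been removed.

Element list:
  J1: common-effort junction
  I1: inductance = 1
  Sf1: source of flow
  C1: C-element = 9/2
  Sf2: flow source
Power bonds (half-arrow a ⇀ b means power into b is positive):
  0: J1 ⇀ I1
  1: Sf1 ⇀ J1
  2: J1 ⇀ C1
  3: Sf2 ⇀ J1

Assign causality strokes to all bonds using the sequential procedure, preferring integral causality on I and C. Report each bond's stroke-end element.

β0 →I1
β1 →Sf1
β2 →J1
β3 →Sf2

#1 stroke at Sf1  (Sf1 (Sf) sets flow on bond)
#3 stroke at Sf2  (Sf2: flow source, stroke at near end)
#0 stroke at I1  (I1 integral (f out))
#2 stroke at J1  (J1 needs exactly one e-in)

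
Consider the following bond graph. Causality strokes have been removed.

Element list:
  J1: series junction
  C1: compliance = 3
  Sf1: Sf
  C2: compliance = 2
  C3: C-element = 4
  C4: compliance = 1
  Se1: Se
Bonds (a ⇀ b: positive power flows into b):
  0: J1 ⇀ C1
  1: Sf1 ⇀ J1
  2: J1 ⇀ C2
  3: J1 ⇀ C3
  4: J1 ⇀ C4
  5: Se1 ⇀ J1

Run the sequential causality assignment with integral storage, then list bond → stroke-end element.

bond 0 →J1
bond 1 →Sf1
bond 2 →J1
bond 3 →J1
bond 4 →J1
bond 5 →J1

b1 |Sf1  (Sf1: flow source, stroke at near end)
b5 |J1  (Se1 (Se) sets effort on bond)
b0 |J1  (J1 flow already set via bond 1)
b2 |J1  (J1: bond 1 brought flow, rest push out)
b3 |J1  (J1 flow already set via bond 1)
b4 |J1  (J1 flow already set via bond 1)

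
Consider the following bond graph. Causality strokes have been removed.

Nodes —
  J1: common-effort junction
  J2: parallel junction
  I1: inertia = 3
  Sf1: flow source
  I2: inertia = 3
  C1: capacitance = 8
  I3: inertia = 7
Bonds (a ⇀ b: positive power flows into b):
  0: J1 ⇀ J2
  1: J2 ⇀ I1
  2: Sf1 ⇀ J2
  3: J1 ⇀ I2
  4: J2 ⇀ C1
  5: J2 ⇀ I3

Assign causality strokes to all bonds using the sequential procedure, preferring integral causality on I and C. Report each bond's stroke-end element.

β2 stroke→Sf1  (source Sf1 imposes f)
β1 stroke→I1  (I1 outputs flow p/I1)
β3 stroke→I2  (I2 outputs flow p/I2)
β0 stroke→J1  (J1: last free bond brings effort in)
β4 stroke→J2  (C1: C, integral causality)
β5 stroke→I3  (0-jn J2 has e-setter on 4)

b0 →J1
b1 →I1
b2 →Sf1
b3 →I2
b4 →J2
b5 →I3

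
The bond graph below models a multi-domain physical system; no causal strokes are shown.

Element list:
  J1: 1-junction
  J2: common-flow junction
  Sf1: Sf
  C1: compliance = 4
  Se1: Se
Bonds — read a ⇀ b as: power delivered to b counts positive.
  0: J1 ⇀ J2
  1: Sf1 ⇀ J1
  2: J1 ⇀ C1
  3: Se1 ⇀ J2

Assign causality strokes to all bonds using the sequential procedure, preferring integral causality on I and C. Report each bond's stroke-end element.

#1 stroke at Sf1  (Sf1: flow source, stroke at near end)
#3 stroke at J2  (Se1 (Se) sets effort on bond)
#0 stroke at J1  (J1 flow already set via bond 1)
#2 stroke at J1  (common-f at J1 fixed by 1)

β0 |J1
β1 |Sf1
β2 |J1
β3 |J2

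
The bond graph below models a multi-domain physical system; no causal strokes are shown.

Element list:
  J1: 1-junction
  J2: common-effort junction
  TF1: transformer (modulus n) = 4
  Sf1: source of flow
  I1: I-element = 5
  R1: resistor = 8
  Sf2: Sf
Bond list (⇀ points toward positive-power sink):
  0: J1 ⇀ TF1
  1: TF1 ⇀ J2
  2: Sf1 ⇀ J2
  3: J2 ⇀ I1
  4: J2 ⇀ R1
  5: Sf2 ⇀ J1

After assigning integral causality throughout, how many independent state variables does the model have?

b2 stroke at Sf1  (source Sf1 imposes f)
b5 stroke at Sf2  (Sf2: flow source, stroke at near end)
b0 stroke at J1  (J1: bond 5 brought flow, rest push out)
b1 stroke at TF1  (through TF1, causality passes straight; one stroke at TF1)
b3 stroke at I1  (I1: I, integral causality)
b4 stroke at J2  (only one effort-in slot at J2)

1  (I1 all integral)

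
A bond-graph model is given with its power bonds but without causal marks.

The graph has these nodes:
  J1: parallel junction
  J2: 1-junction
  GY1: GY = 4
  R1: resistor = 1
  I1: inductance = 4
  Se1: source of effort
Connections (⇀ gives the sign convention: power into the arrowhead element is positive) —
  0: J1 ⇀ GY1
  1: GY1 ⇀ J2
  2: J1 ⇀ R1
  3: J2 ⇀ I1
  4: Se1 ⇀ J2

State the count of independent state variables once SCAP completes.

1  (I1 all integral)

β4 stroke at J2  (Se1: effort source, stroke at far end)
β3 stroke at I1  (I1 outputs flow p/I1)
β1 stroke at J2  (J2: bond 3 brought flow, rest push out)
β0 stroke at J1  (GY GY1: same side as bond 1)
β2 stroke at R1  (J1 effort already set via bond 0)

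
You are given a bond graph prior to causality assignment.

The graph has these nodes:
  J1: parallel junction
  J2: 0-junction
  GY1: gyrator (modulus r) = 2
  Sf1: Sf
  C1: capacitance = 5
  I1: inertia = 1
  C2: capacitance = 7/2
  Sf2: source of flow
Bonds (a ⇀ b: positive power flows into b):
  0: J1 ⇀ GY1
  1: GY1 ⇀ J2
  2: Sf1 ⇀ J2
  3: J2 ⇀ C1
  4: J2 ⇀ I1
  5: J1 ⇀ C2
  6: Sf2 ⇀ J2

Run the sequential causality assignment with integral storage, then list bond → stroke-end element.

bond 0 stroke→GY1
bond 1 stroke→GY1
bond 2 stroke→Sf1
bond 3 stroke→J2
bond 4 stroke→I1
bond 5 stroke→J1
bond 6 stroke→Sf2

#2 →Sf1  (Sf1 (Sf) sets flow on bond)
#6 →Sf2  (Sf2 fixes flow; stroke at Sf2)
#3 →J2  (C1 outputs effort q/C1)
#1 →GY1  (J2 effort already set via bond 3)
#4 →I1  (0-jn J2 has e-setter on 3)
#0 →GY1  (GY1: gyrator matches bond 1)
#5 →J1  (closing 0-jn rule on J1)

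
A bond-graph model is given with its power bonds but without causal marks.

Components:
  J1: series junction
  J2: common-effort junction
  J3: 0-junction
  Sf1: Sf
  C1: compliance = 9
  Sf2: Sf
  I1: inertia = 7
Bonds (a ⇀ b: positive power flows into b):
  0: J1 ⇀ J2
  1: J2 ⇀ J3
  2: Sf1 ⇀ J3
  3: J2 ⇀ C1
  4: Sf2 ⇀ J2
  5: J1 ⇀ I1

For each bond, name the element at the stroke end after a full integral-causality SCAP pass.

β2 stroke at Sf1  (Sf1 fixes flow; stroke at Sf1)
β4 stroke at Sf2  (Sf2 (Sf) sets flow on bond)
β1 stroke at J3  (J3: last free bond brings effort in)
β3 stroke at J2  (C1 outputs effort q/C1)
β0 stroke at J1  (common-e at J2 fixed by 3)
β5 stroke at I1  (only one flow-in slot at J1)

β0 stroke at J1
β1 stroke at J3
β2 stroke at Sf1
β3 stroke at J2
β4 stroke at Sf2
β5 stroke at I1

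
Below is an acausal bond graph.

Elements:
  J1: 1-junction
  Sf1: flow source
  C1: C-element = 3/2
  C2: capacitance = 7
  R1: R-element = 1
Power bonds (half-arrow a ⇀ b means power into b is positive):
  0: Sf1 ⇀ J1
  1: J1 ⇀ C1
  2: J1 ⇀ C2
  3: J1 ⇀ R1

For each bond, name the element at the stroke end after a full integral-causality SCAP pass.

#0 |Sf1
#1 |J1
#2 |J1
#3 |J1

b0 stroke at Sf1  (Sf1 (Sf) sets flow on bond)
b1 stroke at J1  (common-f at J1 fixed by 0)
b2 stroke at J1  (J1: bond 0 brought flow, rest push out)
b3 stroke at J1  (common-f at J1 fixed by 0)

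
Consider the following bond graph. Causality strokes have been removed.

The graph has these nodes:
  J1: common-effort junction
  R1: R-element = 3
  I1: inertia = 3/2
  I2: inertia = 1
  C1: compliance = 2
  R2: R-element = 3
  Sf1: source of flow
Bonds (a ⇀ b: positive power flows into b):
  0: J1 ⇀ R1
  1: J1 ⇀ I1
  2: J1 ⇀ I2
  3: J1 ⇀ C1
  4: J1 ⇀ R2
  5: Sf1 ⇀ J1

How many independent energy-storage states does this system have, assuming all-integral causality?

#5 stroke at Sf1  (source Sf1 imposes f)
#1 stroke at I1  (I1 integral (f out))
#2 stroke at I2  (I2 integral (f out))
#3 stroke at J1  (C1 integral (e out))
#0 stroke at R1  (J1 effort already set via bond 3)
#4 stroke at R2  (J1: bond 3 brought effort, rest push out)

3  (C1, I1, I2 all integral)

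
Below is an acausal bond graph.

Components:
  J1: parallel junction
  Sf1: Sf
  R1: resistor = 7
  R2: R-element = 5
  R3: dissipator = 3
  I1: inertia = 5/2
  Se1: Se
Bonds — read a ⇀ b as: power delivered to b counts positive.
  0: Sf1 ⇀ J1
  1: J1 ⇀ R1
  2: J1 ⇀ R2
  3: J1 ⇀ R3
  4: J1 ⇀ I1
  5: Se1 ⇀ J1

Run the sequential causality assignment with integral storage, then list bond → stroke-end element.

b0 →Sf1  (Sf1 (Sf) sets flow on bond)
b5 →J1  (Se1 (Se) sets effort on bond)
b1 →R1  (common-e at J1 fixed by 5)
b2 →R2  (0-jn J1 has e-setter on 5)
b3 →R3  (0-jn J1 has e-setter on 5)
b4 →I1  (J1: bond 5 brought effort, rest push out)

bond 0 stroke→Sf1
bond 1 stroke→R1
bond 2 stroke→R2
bond 3 stroke→R3
bond 4 stroke→I1
bond 5 stroke→J1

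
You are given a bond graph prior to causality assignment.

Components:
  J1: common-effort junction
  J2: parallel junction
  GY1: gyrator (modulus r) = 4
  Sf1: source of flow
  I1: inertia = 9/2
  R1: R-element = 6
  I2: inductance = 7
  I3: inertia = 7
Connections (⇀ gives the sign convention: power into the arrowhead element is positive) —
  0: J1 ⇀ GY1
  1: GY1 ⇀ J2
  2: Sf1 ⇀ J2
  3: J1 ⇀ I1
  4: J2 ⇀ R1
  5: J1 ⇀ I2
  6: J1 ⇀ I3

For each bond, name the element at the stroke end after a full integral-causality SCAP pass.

bond 0 stroke at J1
bond 1 stroke at J2
bond 2 stroke at Sf1
bond 3 stroke at I1
bond 4 stroke at R1
bond 5 stroke at I2
bond 6 stroke at I3

#2 stroke→Sf1  (Sf1 (Sf) sets flow on bond)
#3 stroke→I1  (I1: I, integral causality)
#5 stroke→I2  (I2 integral (f out))
#6 stroke→I3  (I3: I, integral causality)
#0 stroke→J1  (closing 0-jn rule on J1)
#1 stroke→J2  (GY GY1: same side as bond 0)
#4 stroke→R1  (common-e at J2 fixed by 1)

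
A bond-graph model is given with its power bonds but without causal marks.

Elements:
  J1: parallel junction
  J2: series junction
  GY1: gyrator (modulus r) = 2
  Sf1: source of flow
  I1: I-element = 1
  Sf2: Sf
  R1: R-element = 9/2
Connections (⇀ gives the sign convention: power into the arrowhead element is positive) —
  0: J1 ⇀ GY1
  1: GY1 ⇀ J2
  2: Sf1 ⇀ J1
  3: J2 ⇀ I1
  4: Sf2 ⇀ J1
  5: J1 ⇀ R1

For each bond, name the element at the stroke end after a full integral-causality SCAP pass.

#0 →J1
#1 →J2
#2 →Sf1
#3 →I1
#4 →Sf2
#5 →R1

bond 2 |Sf1  (Sf1 fixes flow; stroke at Sf1)
bond 4 |Sf2  (Sf2: flow source, stroke at near end)
bond 3 |I1  (I1: I, integral causality)
bond 1 |J2  (common-f at J2 fixed by 3)
bond 0 |J1  (GY1: gyrator matches bond 1)
bond 5 |R1  (J1 effort already set via bond 0)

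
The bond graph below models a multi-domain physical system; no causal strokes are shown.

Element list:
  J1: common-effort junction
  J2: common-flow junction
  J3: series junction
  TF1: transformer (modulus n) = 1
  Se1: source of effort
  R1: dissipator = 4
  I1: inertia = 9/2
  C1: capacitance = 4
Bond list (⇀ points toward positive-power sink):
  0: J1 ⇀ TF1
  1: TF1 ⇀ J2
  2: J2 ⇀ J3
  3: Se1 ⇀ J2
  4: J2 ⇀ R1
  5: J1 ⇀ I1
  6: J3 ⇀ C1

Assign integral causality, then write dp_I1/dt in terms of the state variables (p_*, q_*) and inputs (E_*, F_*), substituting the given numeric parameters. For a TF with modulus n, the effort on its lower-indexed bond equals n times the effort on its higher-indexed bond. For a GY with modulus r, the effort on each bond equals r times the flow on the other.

b3 →J2  (source Se1 imposes e)
b5 →I1  (I1 integral (f out))
b0 →J1  (only one effort-in slot at J1)
b1 →TF1  (TF TF1: opposite of bond 0)
b2 →J2  (J2 flow already set via bond 1)
b4 →J2  (common-f at J2 fixed by 1)
b6 →J3  (common-f at J3 fixed by 2)

dp_I1/dt = -E_Se1 - 8*p_I1/9 + q_C1/4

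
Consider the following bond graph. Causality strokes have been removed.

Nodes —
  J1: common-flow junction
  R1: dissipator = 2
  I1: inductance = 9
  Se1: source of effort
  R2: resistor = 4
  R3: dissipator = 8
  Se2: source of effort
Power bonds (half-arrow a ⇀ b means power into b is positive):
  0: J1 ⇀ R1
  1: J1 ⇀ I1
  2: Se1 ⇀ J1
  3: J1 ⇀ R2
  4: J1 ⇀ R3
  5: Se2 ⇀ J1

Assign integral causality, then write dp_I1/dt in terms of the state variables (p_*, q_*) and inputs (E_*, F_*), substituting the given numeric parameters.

dp_I1/dt = E_Se1 + E_Se2 - 14*p_I1/9

#2 |J1  (source Se1 imposes e)
#5 |J1  (Se2: effort source, stroke at far end)
#1 |I1  (prefer integral on I1)
#0 |J1  (1-jn J1 has f-setter on 1)
#3 |J1  (J1 flow already set via bond 1)
#4 |J1  (J1: bond 1 brought flow, rest push out)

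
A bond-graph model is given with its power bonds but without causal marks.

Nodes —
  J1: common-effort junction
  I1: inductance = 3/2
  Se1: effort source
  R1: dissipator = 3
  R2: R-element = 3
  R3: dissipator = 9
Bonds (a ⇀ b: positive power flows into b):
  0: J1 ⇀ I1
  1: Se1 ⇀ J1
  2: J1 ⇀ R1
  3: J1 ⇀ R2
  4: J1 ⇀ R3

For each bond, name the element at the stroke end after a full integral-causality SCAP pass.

bond 0 stroke→I1
bond 1 stroke→J1
bond 2 stroke→R1
bond 3 stroke→R2
bond 4 stroke→R3

b1 stroke at J1  (Se1: effort source, stroke at far end)
b0 stroke at I1  (0-jn J1 has e-setter on 1)
b2 stroke at R1  (J1: bond 1 brought effort, rest push out)
b3 stroke at R2  (J1: bond 1 brought effort, rest push out)
b4 stroke at R3  (common-e at J1 fixed by 1)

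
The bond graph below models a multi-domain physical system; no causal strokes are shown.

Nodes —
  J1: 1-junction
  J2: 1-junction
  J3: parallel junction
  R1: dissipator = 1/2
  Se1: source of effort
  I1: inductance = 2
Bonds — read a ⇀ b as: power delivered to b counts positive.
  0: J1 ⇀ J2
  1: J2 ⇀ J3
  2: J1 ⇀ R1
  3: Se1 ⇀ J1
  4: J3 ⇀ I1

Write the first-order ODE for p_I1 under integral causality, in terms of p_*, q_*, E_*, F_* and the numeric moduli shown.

β3 stroke at J1  (Se1 fixes effort; stroke away)
β4 stroke at I1  (I1 integral (f out))
β1 stroke at J3  (only one effort-in slot at J3)
β0 stroke at J2  (common-f at J2 fixed by 1)
β2 stroke at J1  (J1 flow already set via bond 0)

dp_I1/dt = E_Se1 - p_I1/4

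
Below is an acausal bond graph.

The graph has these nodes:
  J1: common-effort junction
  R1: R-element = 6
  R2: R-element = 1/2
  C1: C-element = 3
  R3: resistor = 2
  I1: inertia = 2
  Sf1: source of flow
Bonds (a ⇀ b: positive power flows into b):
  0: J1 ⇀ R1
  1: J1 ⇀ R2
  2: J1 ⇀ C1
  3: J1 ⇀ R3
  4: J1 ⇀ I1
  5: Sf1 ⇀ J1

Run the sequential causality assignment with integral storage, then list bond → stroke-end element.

bond 0 |R1
bond 1 |R2
bond 2 |J1
bond 3 |R3
bond 4 |I1
bond 5 |Sf1

#5 stroke→Sf1  (Sf1 (Sf) sets flow on bond)
#2 stroke→J1  (C1 outputs effort q/C1)
#0 stroke→R1  (common-e at J1 fixed by 2)
#1 stroke→R2  (0-jn J1 has e-setter on 2)
#3 stroke→R3  (common-e at J1 fixed by 2)
#4 stroke→I1  (J1 effort already set via bond 2)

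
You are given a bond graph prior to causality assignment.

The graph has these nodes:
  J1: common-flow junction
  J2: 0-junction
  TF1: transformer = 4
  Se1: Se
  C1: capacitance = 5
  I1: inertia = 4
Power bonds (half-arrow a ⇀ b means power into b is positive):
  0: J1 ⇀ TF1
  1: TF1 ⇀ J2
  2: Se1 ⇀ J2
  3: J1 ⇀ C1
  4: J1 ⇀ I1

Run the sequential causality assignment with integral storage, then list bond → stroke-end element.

b2 →J2  (Se1: effort source, stroke at far end)
b1 →TF1  (common-e at J2 fixed by 2)
b0 →J1  (TF1 one-in-one-out from 1)
b3 →J1  (C1 integral (e out))
b4 →I1  (only one flow-in slot at J1)

b0 stroke→J1
b1 stroke→TF1
b2 stroke→J2
b3 stroke→J1
b4 stroke→I1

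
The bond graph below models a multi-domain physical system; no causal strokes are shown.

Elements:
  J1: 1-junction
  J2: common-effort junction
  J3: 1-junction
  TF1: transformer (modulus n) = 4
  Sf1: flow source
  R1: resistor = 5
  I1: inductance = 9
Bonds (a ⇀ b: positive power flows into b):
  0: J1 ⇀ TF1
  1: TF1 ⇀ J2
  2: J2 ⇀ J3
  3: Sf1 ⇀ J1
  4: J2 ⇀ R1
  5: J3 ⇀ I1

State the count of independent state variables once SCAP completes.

b3 |Sf1  (Sf1 (Sf) sets flow on bond)
b0 |J1  (common-f at J1 fixed by 3)
b1 |TF1  (TF TF1: opposite of bond 0)
b5 |I1  (I1 integral (f out))
b2 |J3  (common-f at J3 fixed by 5)
b4 |J2  (closing 0-jn rule on J2)

1  (I1 all integral)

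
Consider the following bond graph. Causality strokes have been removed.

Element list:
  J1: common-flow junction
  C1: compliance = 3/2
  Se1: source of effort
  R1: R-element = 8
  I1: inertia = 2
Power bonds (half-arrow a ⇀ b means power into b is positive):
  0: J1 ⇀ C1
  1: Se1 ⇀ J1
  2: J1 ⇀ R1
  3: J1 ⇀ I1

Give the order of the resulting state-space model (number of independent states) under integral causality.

#1 |J1  (Se1 fixes effort; stroke away)
#0 |J1  (prefer integral on C1)
#3 |I1  (I1 integral (f out))
#2 |J1  (J1 flow already set via bond 3)

2  (C1, I1 all integral)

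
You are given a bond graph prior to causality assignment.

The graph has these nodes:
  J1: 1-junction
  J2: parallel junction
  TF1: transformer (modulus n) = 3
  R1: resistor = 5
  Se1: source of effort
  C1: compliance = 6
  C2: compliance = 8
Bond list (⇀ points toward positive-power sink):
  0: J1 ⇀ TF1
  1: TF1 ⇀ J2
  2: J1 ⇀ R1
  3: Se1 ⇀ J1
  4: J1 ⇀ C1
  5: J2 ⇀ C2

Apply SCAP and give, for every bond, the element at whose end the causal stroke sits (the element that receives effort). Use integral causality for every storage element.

b0 →J1
b1 →TF1
b2 →R1
b3 →J1
b4 →J1
b5 →J2

β3 stroke at J1  (source Se1 imposes e)
β4 stroke at J1  (prefer integral on C1)
β5 stroke at J2  (C2 outputs effort q/C2)
β1 stroke at TF1  (common-e at J2 fixed by 5)
β0 stroke at J1  (TF TF1: opposite of bond 1)
β2 stroke at R1  (closing 1-jn rule on J1)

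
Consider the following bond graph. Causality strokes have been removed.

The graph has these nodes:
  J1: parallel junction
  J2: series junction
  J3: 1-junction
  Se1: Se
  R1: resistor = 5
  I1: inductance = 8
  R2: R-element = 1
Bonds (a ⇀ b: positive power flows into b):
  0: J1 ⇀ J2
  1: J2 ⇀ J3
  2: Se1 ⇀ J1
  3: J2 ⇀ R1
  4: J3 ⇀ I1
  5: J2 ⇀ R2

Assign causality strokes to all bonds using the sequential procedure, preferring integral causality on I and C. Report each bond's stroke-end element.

β0 stroke at J2
β1 stroke at J3
β2 stroke at J1
β3 stroke at J2
β4 stroke at I1
β5 stroke at J2

β2 stroke→J1  (Se1 fixes effort; stroke away)
β0 stroke→J2  (J1 effort already set via bond 2)
β4 stroke→I1  (I1 integral (f out))
β1 stroke→J3  (J3 flow already set via bond 4)
β3 stroke→J2  (J2: bond 1 brought flow, rest push out)
β5 stroke→J2  (1-jn J2 has f-setter on 1)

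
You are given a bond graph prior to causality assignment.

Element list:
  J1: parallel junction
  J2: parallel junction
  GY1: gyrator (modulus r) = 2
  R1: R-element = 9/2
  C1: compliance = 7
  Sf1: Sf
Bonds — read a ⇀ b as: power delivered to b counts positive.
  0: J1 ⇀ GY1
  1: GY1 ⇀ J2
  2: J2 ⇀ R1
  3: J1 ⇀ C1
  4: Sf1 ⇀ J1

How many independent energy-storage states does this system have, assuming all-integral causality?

1  (C1 all integral)

b4 stroke at Sf1  (Sf1 fixes flow; stroke at Sf1)
b3 stroke at J1  (C1: C, integral causality)
b0 stroke at GY1  (J1 effort already set via bond 3)
b1 stroke at GY1  (GY GY1: same side as bond 0)
b2 stroke at J2  (only one effort-in slot at J2)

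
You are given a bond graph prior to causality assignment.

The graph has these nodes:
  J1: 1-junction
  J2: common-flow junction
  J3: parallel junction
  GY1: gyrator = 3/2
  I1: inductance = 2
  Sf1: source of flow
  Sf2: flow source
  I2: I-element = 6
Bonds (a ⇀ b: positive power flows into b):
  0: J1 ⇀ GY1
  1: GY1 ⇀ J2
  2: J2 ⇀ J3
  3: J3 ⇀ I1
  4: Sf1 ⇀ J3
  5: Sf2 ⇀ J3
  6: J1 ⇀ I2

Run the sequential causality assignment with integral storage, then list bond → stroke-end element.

bond 0 |J1
bond 1 |J2
bond 2 |J3
bond 3 |I1
bond 4 |Sf1
bond 5 |Sf2
bond 6 |I2

β4 →Sf1  (Sf1 fixes flow; stroke at Sf1)
β5 →Sf2  (source Sf2 imposes f)
β3 →I1  (I1: I, integral causality)
β2 →J3  (closing 0-jn rule on J3)
β1 →J2  (J2: bond 2 brought flow, rest push out)
β0 →J1  (GY1 both-in/both-out from 1)
β6 →I2  (only one flow-in slot at J1)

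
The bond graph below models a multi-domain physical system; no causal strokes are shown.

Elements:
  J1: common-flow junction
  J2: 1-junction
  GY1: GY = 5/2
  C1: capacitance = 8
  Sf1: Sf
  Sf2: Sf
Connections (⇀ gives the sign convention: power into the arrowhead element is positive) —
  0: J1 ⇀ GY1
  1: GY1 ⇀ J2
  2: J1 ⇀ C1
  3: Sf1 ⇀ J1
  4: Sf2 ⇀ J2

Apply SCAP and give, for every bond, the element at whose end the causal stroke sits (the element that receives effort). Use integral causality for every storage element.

bond 0 stroke at J1
bond 1 stroke at J2
bond 2 stroke at J1
bond 3 stroke at Sf1
bond 4 stroke at Sf2

β3 stroke at Sf1  (source Sf1 imposes f)
β4 stroke at Sf2  (Sf2 fixes flow; stroke at Sf2)
β0 stroke at J1  (J1 flow already set via bond 3)
β2 stroke at J1  (J1 flow already set via bond 3)
β1 stroke at J2  (J2: bond 4 brought flow, rest push out)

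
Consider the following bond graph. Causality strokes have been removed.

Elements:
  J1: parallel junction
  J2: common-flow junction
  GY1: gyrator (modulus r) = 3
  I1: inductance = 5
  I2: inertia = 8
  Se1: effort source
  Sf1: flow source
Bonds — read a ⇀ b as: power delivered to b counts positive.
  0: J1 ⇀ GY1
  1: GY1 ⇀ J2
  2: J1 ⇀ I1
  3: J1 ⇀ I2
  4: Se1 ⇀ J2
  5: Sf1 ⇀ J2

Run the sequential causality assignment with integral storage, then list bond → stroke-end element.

β4 stroke→J2  (source Se1 imposes e)
β5 stroke→Sf1  (Sf1 (Sf) sets flow on bond)
β1 stroke→J2  (J2: bond 5 brought flow, rest push out)
β0 stroke→J1  (through GY1, causality inverts; strokes same side of GY1)
β2 stroke→I1  (0-jn J1 has e-setter on 0)
β3 stroke→I2  (J1 effort already set via bond 0)

bond 0 stroke→J1
bond 1 stroke→J2
bond 2 stroke→I1
bond 3 stroke→I2
bond 4 stroke→J2
bond 5 stroke→Sf1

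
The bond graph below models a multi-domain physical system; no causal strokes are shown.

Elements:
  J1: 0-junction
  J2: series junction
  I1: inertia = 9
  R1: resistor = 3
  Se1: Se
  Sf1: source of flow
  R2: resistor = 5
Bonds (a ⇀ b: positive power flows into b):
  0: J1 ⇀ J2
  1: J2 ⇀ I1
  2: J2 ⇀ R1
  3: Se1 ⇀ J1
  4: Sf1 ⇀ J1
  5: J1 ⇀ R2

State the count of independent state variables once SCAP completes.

1  (I1 all integral)

b3 →J1  (Se1 fixes effort; stroke away)
b4 →Sf1  (source Sf1 imposes f)
b0 →J2  (J1 effort already set via bond 3)
b5 →R2  (J1: bond 3 brought effort, rest push out)
b1 →I1  (I1 integral (f out))
b2 →J2  (common-f at J2 fixed by 1)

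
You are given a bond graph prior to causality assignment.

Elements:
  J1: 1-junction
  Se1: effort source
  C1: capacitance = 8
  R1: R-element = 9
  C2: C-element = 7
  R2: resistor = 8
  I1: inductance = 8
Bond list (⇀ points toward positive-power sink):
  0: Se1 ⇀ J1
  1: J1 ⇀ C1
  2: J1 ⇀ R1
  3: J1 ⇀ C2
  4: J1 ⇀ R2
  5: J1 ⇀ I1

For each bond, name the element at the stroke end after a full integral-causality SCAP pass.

b0 stroke at J1
b1 stroke at J1
b2 stroke at J1
b3 stroke at J1
b4 stroke at J1
b5 stroke at I1

β0 stroke→J1  (source Se1 imposes e)
β1 stroke→J1  (C1 outputs effort q/C1)
β3 stroke→J1  (prefer integral on C2)
β5 stroke→I1  (I1 outputs flow p/I1)
β2 stroke→J1  (common-f at J1 fixed by 5)
β4 stroke→J1  (J1: bond 5 brought flow, rest push out)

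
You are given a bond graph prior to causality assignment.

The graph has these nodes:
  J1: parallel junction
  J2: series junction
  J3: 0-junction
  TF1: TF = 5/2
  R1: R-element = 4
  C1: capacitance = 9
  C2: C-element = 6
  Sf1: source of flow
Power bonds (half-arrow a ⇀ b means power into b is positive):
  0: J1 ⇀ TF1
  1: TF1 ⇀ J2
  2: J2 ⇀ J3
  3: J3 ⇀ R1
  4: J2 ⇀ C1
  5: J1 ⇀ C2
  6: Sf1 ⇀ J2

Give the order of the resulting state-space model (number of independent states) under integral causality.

2  (C1, C2 all integral)

β6 stroke→Sf1  (Sf1 fixes flow; stroke at Sf1)
β1 stroke→J2  (J2 flow already set via bond 6)
β2 stroke→J2  (1-jn J2 has f-setter on 6)
β4 stroke→J2  (J2 flow already set via bond 6)
β3 stroke→J3  (J3 needs exactly one e-in)
β0 stroke→TF1  (through TF1, causality passes straight; one stroke at TF1)
β5 stroke→J1  (J1 needs exactly one e-in)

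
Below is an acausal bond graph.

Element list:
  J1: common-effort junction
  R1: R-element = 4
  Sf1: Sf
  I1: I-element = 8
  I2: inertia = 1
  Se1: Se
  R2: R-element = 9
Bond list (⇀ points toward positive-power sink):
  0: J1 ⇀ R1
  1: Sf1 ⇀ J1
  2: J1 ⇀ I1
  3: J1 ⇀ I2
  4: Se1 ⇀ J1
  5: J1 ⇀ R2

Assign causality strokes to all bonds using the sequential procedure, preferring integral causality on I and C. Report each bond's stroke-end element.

β1 stroke at Sf1  (Sf1: flow source, stroke at near end)
β4 stroke at J1  (source Se1 imposes e)
β0 stroke at R1  (J1: bond 4 brought effort, rest push out)
β2 stroke at I1  (0-jn J1 has e-setter on 4)
β3 stroke at I2  (J1 effort already set via bond 4)
β5 stroke at R2  (J1: bond 4 brought effort, rest push out)

bond 0 →R1
bond 1 →Sf1
bond 2 →I1
bond 3 →I2
bond 4 →J1
bond 5 →R2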